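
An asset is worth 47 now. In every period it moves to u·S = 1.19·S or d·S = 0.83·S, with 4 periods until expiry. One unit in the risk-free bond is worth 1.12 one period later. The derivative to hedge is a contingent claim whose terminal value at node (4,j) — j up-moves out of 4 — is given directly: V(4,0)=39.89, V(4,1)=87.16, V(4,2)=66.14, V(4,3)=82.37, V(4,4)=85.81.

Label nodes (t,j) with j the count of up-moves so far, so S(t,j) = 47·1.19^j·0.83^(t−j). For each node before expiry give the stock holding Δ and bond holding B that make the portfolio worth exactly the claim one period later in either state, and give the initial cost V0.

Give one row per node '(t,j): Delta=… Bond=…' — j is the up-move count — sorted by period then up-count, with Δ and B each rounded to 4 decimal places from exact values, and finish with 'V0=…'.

(0,0): Delta=0.2679 Bond=39.1912
(1,0): Delta=0.3255 Bond=41.6476
(1,1): Delta=0.2582 Bond=44.4364
(2,0): Delta=-0.5930 Bond=76.3846
(2,1): Delta=0.4801 Bond=39.4669
(2,2): Delta=0.2209 Bond=52.2555
(3,0): Delta=4.8860 Bond=-61.6907
(3,1): Delta=-1.5154 Bond=121.0918
(3,2): Delta=0.8161 Bond=25.6436
(3,3): Delta=0.1206 Bond=66.4633
V0=51.7834

Risk-neutral probability p* = (R−d)/(u−d) = (1.12−0.83)/(1.19−0.83) = 0.8056.
Terminal payoffs: V(4,0)=39.8900, V(4,1)=87.1600, V(4,2)=66.1400, V(4,3)=82.3700, V(4,4)=85.8100
(3,0): S=26.8740. Δ = (V_up−V_dn)/(S_up−S_dn) = (87.1600−39.8900)/(31.9800−22.3054) = 4.8860. V = [p*·87.1600 + (1−p*)·39.8900]/1.12 = 69.6148. B = V − Δ·S = -61.6907.
(3,1): S=38.5302. Δ = (V_up−V_dn)/(S_up−S_dn) = (66.1400−87.1600)/(45.8509−31.9800) = -1.5154. V = [p*·66.1400 + (1−p*)·87.1600]/1.12 = 62.7029. B = V − Δ·S = 121.0918.
(3,2): S=55.2421. Δ = (V_up−V_dn)/(S_up−S_dn) = (82.3700−66.1400)/(65.7381−45.8509) = 0.8161. V = [p*·82.3700 + (1−p*)·66.1400]/1.12 = 70.7269. B = V − Δ·S = 25.6436.
(3,3): S=79.2025. Δ = (V_up−V_dn)/(S_up−S_dn) = (85.8100−82.3700)/(94.2509−65.7381) = 0.1206. V = [p*·85.8100 + (1−p*)·82.3700]/1.12 = 76.0188. B = V − Δ·S = 66.4633.
(2,0): S=32.3783. Δ = (V_up−V_dn)/(S_up−S_dn) = (62.7029−69.6148)/(38.5302−26.8740) = -0.5930. V = [p*·62.7029 + (1−p*)·69.6148]/1.12 = 57.1847. B = V − Δ·S = 76.3846.
(2,1): S=46.4219. Δ = (V_up−V_dn)/(S_up−S_dn) = (70.7269−62.7029)/(55.2421−38.5302) = 0.4801. V = [p*·70.7269 + (1−p*)·62.7029]/1.12 = 61.7560. B = V − Δ·S = 39.4669.
(2,2): S=66.5567. Δ = (V_up−V_dn)/(S_up−S_dn) = (76.0188−70.7269)/(79.2025−55.2421) = 0.2209. V = [p*·76.0188 + (1−p*)·70.7269]/1.12 = 66.9552. B = V − Δ·S = 52.2555.
(1,0): S=39.0100. Δ = (V_up−V_dn)/(S_up−S_dn) = (61.7560−57.1847)/(46.4219−32.3783) = 0.3255. V = [p*·61.7560 + (1−p*)·57.1847]/1.12 = 54.3456. B = V − Δ·S = 41.6476.
(1,1): S=55.9300. Δ = (V_up−V_dn)/(S_up−S_dn) = (66.9552−61.7560)/(66.5567−46.4219) = 0.2582. V = [p*·66.9552 + (1−p*)·61.7560]/1.12 = 58.8788. B = V − Δ·S = 44.4364.
(0,0): S=47.0000. Δ = (V_up−V_dn)/(S_up−S_dn) = (58.8788−54.3456)/(55.9300−39.0100) = 0.2679. V = [p*·58.8788 + (1−p*)·54.3456]/1.12 = 51.7834. B = V − Δ·S = 39.1912.
Self-financing check: at every node Δ·S+B equals the discounted successor values.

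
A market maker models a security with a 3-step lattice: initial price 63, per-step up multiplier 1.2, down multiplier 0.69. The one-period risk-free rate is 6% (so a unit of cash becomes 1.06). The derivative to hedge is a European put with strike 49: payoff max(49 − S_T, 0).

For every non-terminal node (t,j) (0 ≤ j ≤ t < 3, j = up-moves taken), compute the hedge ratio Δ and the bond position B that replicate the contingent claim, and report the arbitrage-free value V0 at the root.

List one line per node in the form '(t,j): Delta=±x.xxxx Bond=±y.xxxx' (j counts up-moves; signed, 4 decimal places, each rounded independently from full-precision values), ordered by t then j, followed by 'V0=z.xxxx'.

Since d<R<u, set p* = (R−d)/(u−d) = 0.7255; price each node as the discounted p*-expectation of its children.
At expiry t=3: V(3,0)=28.3039, V(3,1)=13.0068, V(3,2)=0.0000, V(3,3)=0.0000
(2,0): S=29.9943. Δ = (V_up−V_dn)/(S_up−S_dn) = (13.0068−28.3039)/(35.9932−20.6961) = -1.0000. V = [p*·13.0068 + (1−p*)·28.3039]/1.06 = 16.2321. B = V − Δ·S = 46.2264.
(2,1): S=52.1640. Δ = (V_up−V_dn)/(S_up−S_dn) = (0.0000−13.0068)/(62.5968−35.9932) = -0.4889. V = [p*·0.0000 + (1−p*)·13.0068]/1.06 = 3.3684. B = V − Δ·S = 28.8720.
(2,2): S=90.7200. Δ = (V_up−V_dn)/(S_up−S_dn) = (0.0000−0.0000)/(108.8640−62.5968) = 0.0000. V = [p*·0.0000 + (1−p*)·0.0000]/1.06 = 0.0000. B = V − Δ·S = 0.0000.
(1,0): S=43.4700. Δ = (V_up−V_dn)/(S_up−S_dn) = (3.3684−16.2321)/(52.1640−29.9943) = -0.5802. V = [p*·3.3684 + (1−p*)·16.2321]/1.06 = 6.5091. B = V − Δ·S = 31.7320.
(1,1): S=75.6000. Δ = (V_up−V_dn)/(S_up−S_dn) = (0.0000−3.3684)/(90.7200−52.1640) = -0.0874. V = [p*·0.0000 + (1−p*)·3.3684]/1.06 = 0.8723. B = V − Δ·S = 7.4770.
(0,0): S=63.0000. Δ = (V_up−V_dn)/(S_up−S_dn) = (0.8723−6.5091)/(75.6000−43.4700) = -0.1754. V = [p*·0.8723 + (1−p*)·6.5091]/1.06 = 2.2827. B = V − Δ·S = 13.3352.
Check: Δ(0,0)·S0 + B(0,0) = 2.2827 = V0.

(0,0): Delta=-0.1754 Bond=13.3352
(1,0): Delta=-0.5802 Bond=31.7320
(1,1): Delta=-0.0874 Bond=7.4770
(2,0): Delta=-1.0000 Bond=46.2264
(2,1): Delta=-0.4889 Bond=28.8720
(2,2): Delta=0.0000 Bond=0.0000
V0=2.2827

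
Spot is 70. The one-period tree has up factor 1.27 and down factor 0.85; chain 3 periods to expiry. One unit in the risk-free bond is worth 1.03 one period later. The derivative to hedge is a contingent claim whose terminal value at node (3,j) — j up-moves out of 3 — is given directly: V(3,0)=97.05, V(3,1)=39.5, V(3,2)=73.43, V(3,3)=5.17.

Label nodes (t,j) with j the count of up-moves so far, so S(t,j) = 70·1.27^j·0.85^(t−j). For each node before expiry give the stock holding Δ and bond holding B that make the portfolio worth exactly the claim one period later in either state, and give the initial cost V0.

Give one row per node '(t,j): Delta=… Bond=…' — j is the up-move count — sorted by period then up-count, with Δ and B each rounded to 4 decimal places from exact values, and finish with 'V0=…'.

The replicating-portfolio and risk-neutral prices coincide; use p* = (1.03−0.85)/(1.27−0.85) = 0.4286 for the latter.
Terminal payoffs: V(3,0)=97.0500, V(3,1)=39.5000, V(3,2)=73.4300, V(3,3)=5.1700
  t=2,j=0: stock 50.5750 → up 64.2302 (V=39.5000), down 42.9887 (V=97.0500). Price 70.2774; hedge Δ=-2.7093, bond B=207.3012.
  t=2,j=1: stock 75.5650 → up 95.9676 (V=73.4300), down 64.2302 (V=39.5000). Price 52.4674; hedge Δ=1.0691, bond B=-28.3183.
  t=2,j=2: stock 112.9030 → up 143.3868 (V=5.1700), down 95.9676 (V=73.4300). Price 42.8890; hedge Δ=-1.4395, bond B=205.4129.
  t=1,j=0: stock 59.5000 → up 75.5650 (V=52.4674), down 50.5750 (V=70.2774). Price 60.8199; hedge Δ=-0.7127, bond B=103.2247.
  t=1,j=1: stock 88.9000 → up 112.9030 (V=42.8890), down 75.5650 (V=52.4674). Price 46.9538; hedge Δ=-0.2565, bond B=69.7594.
  t=0,j=0: stock 70.0000 → up 88.9000 (V=46.9538), down 59.5000 (V=60.8199). Price 53.2789; hedge Δ=-0.4716, bond B=86.2936.
The time-0 hedge costs 53.2789, which is the no-arbitrage price.

(0,0): Delta=-0.4716 Bond=86.2936
(1,0): Delta=-0.7127 Bond=103.2247
(1,1): Delta=-0.2565 Bond=69.7594
(2,0): Delta=-2.7093 Bond=207.3012
(2,1): Delta=1.0691 Bond=-28.3183
(2,2): Delta=-1.4395 Bond=205.4129
V0=53.2789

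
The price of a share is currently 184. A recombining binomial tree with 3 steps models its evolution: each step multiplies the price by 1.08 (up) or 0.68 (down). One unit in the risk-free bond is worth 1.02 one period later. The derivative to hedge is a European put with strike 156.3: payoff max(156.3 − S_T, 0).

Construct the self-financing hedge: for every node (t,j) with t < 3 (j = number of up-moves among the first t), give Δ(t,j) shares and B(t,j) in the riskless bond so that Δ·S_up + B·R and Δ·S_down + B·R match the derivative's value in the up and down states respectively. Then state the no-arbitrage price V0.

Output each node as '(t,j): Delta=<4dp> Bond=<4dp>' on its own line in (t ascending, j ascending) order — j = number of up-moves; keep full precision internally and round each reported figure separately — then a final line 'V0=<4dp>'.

(0,0): Delta=-0.2878 Bond=59.9158
(1,0): Delta=-1.0000 Bond=150.2307
(1,1): Delta=-0.2086 Bond=45.3876
(2,0): Delta=-1.0000 Bond=153.2353
(2,1): Delta=-1.0000 Bond=153.2353
(2,2): Delta=-0.1207 Bond=27.4236
V0=6.9696

Since d<R<u, set p* = (R−d)/(u−d) = 0.8500; price each node as the discounted p*-expectation of its children.
Payoff layer (t=3): V(3,0)=98.4445, V(3,1)=64.4119, V(3,2)=10.3600, V(3,3)=0.0000
  t=2,j=0: stock 85.0816 → up 91.8881 (V=64.4119), down 57.8555 (V=98.4445). Price 68.1537; hedge Δ=-1.0000, bond B=153.2353.
  t=2,j=1: stock 135.1296 → up 145.9400 (V=10.3600), down 91.8881 (V=64.4119). Price 18.1057; hedge Δ=-1.0000, bond B=153.2353.
  t=2,j=2: stock 214.6176 → up 231.7870 (V=0.0000), down 145.9400 (V=10.3600). Price 1.5235; hedge Δ=-0.1207, bond B=27.4236.
  t=1,j=0: stock 125.1200 → up 135.1296 (V=18.1057), down 85.0816 (V=68.1537). Price 25.1107; hedge Δ=-1.0000, bond B=150.2307.
  t=1,j=1: stock 198.7200 → up 214.6176 (V=1.5235), down 135.1296 (V=18.1057). Price 3.9322; hedge Δ=-0.2086, bond B=45.3876.
  t=0,j=0: stock 184.0000 → up 198.7200 (V=3.9322), down 125.1200 (V=25.1107). Price 6.9696; hedge Δ=-0.2878, bond B=59.9158.
The time-0 hedge costs 6.9696, which is the no-arbitrage price.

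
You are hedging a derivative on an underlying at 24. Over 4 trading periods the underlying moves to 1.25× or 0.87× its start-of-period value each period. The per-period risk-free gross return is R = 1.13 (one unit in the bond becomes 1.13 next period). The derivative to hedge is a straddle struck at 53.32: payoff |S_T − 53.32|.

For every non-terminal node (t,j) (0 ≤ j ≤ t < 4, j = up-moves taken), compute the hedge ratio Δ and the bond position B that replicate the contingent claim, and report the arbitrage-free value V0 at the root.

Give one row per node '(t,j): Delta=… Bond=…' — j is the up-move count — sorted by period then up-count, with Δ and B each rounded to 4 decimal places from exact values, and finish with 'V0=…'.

(0,0): Delta=-0.7433 Bond=27.9582
(1,0): Delta=-1.0000 Bond=36.9534
(1,1): Delta=-0.6608 Bond=29.1186
(2,0): Delta=-1.0000 Bond=41.7574
(2,1): Delta=-1.0000 Bond=41.7574
(2,2): Delta=-0.5518 Bond=28.8179
(3,0): Delta=-1.0000 Bond=47.1858
(3,1): Delta=-1.0000 Bond=47.1858
(3,2): Delta=-1.0000 Bond=47.1858
(3,3): Delta=-0.4079 Bond=25.8157
V0=10.1199

Since d<R<u, set p* = (R−d)/(u−d) = 0.6842; price each node as the discounted p*-expectation of its children.
Payoff layer (t=4): V(4,0)=39.5705, V(4,1)=33.5649, V(4,2)=24.9363, V(4,3)=12.5388, V(4,4)=5.2737
  t=3,j=0: stock 15.8041 → up 19.7551 (V=33.5649), down 13.7495 (V=39.5705). Price 31.3818; hedge Δ=-1.0000, bond B=47.1858.
  t=3,j=1: stock 22.7070 → up 28.3837 (V=24.9363), down 19.7551 (V=33.5649). Price 24.4788; hedge Δ=-1.0000, bond B=47.1858.
  t=3,j=2: stock 32.6250 → up 40.7812 (V=12.5388), down 28.3837 (V=24.9363). Price 14.5608; hedge Δ=-1.0000, bond B=47.1858.
  t=3,j=3: stock 46.8750 → up 58.5938 (V=5.2737), down 40.7812 (V=12.5388). Price 6.6973; hedge Δ=-0.4079, bond B=25.8157.
  t=2,j=0: stock 18.1656 → up 22.7070 (V=24.4788), down 15.8041 (V=31.3818). Price 23.5918; hedge Δ=-1.0000, bond B=41.7574.
  t=2,j=1: stock 26.1000 → up 32.6250 (V=14.5608), down 22.7070 (V=24.4788). Price 15.6574; hedge Δ=-1.0000, bond B=41.7574.
  t=2,j=2: stock 37.5000 → up 46.8750 (V=6.6973), down 32.6250 (V=14.5608). Price 8.1244; hedge Δ=-0.5518, bond B=28.8179.
  t=1,j=0: stock 20.8800 → up 26.1000 (V=15.6574), down 18.1656 (V=23.5918). Price 16.0734; hedge Δ=-1.0000, bond B=36.9534.
  t=1,j=1: stock 30.0000 → up 37.5000 (V=8.1244), down 26.1000 (V=15.6574). Price 9.2949; hedge Δ=-0.6608, bond B=29.1186.
  t=0,j=0: stock 24.0000 → up 30.0000 (V=9.2949), down 20.8800 (V=16.0734). Price 10.1199; hedge Δ=-0.7433, bond B=27.9582.
Check: Δ(0,0)·S0 + B(0,0) = 10.1199 = V0.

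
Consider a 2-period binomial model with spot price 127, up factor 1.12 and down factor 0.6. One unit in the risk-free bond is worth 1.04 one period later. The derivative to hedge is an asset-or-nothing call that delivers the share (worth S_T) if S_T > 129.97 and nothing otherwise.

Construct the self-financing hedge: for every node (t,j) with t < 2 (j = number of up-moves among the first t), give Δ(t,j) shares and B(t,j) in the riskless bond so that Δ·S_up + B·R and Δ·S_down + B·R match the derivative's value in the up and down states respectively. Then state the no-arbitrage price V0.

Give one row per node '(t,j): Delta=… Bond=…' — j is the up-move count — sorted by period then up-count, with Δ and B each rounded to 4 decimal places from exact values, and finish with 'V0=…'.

(0,0): Delta=1.9627 Bond=-143.8038
(1,0): Delta=0.0000 Bond=0.0000
(1,1): Delta=2.1538 Bond=-176.7479
V0=105.4561

Risk-neutral probability p* = (R−d)/(u−d) = (1.04−0.6)/(1.12−0.6) = 0.8462.
Payoff layer (t=2): V(2,0)=0.0000, V(2,1)=0.0000, V(2,2)=159.3088
(1,0): S=76.2000. Δ = (V_up−V_dn)/(S_up−S_dn) = (0.0000−0.0000)/(85.3440−45.7200) = 0.0000. V = [p*·0.0000 + (1−p*)·0.0000]/1.04 = 0.0000. B = V − Δ·S = 0.0000.
(1,1): S=142.2400. Δ = (V_up−V_dn)/(S_up−S_dn) = (159.3088−0.0000)/(159.3088−85.3440) = 2.1538. V = [p*·159.3088 + (1−p*)·0.0000]/1.04 = 129.6151. B = V − Δ·S = -176.7479.
(0,0): S=127.0000. Δ = (V_up−V_dn)/(S_up−S_dn) = (129.6151−0.0000)/(142.2400−76.2000) = 1.9627. V = [p*·129.6151 + (1−p*)·0.0000]/1.04 = 105.4561. B = V − Δ·S = -143.8038.
The time-0 hedge costs 105.4561, which is the no-arbitrage price.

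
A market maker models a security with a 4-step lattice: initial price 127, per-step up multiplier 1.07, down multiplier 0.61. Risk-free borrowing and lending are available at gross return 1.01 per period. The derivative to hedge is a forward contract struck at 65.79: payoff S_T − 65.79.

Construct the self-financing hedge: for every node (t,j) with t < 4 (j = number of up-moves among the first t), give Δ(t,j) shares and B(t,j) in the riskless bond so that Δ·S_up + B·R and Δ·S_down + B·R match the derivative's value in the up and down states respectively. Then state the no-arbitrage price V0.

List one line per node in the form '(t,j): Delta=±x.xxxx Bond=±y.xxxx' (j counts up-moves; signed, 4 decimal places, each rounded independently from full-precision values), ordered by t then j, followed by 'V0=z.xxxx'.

The replicating-portfolio and risk-neutral prices coincide; use p* = (1.01−0.61)/(1.07−0.61) = 0.8696 for the latter.
Terminal payoffs: V(4,0)=-48.2058, V(4,1)=-34.9456, V(4,2)=-11.6858, V(4,3)=29.1141, V(4,4)=100.6811
Node (3,0) S=28.8266: V=(p*·-34.9456+(1−p*)·-48.2058)/1.01=-36.3120; Δ=(-34.9456−-48.2058)/(30.8444−17.5842)=1.0000; B=V−Δ·S=-65.1386
Node (3,1) S=50.5647: V=(p*·-11.6858+(1−p*)·-34.9456)/1.01=-14.5739; Δ=(-11.6858−-34.9456)/(54.1042−30.8444)=1.0000; B=V−Δ·S=-65.1386
Node (3,2) S=88.6954: V=(p*·29.1141+(1−p*)·-11.6858)/1.01=23.5568; Δ=(29.1141−-11.6858)/(94.9041−54.1042)=1.0000; B=V−Δ·S=-65.1386
Node (3,3) S=155.5805: V=(p*·100.6811+(1−p*)·29.1141)/1.01=90.4418; Δ=(100.6811−29.1141)/(166.4711−94.9041)=1.0000; B=V−Δ·S=-65.1386
Node (2,0) S=47.2567: V=(p*·-14.5739+(1−p*)·-36.3120)/1.01=-17.2370; Δ=(-14.5739−-36.3120)/(50.5647−28.8266)=1.0000; B=V−Δ·S=-64.4937
Node (2,1) S=82.8929: V=(p*·23.5568+(1−p*)·-14.5739)/1.01=18.3992; Δ=(23.5568−-14.5739)/(88.6954−50.5647)=1.0000; B=V−Δ·S=-64.4937
Node (2,2) S=145.4023: V=(p*·90.4418+(1−p*)·23.5568)/1.01=80.9086; Δ=(90.4418−23.5568)/(155.5805−88.6954)=1.0000; B=V−Δ·S=-64.4937
Node (1,0) S=77.4700: V=(p*·18.3992+(1−p*)·-17.2370)/1.01=13.6149; Δ=(18.3992−-17.2370)/(82.8929−47.2567)=1.0000; B=V−Δ·S=-63.8551
Node (1,1) S=135.8900: V=(p*·80.9086+(1−p*)·18.3992)/1.01=72.0349; Δ=(80.9086−18.3992)/(145.4023−82.8929)=1.0000; B=V−Δ·S=-63.8551
Node (0,0) S=127.0000: V=(p*·72.0349+(1−p*)·13.6149)/1.01=63.7771; Δ=(72.0349−13.6149)/(135.8900−77.4700)=1.0000; B=V−Δ·S=-63.2229
Check: Δ(0,0)·S0 + B(0,0) = 63.7771 = V0.

(0,0): Delta=1.0000 Bond=-63.2229
(1,0): Delta=1.0000 Bond=-63.8551
(1,1): Delta=1.0000 Bond=-63.8551
(2,0): Delta=1.0000 Bond=-64.4937
(2,1): Delta=1.0000 Bond=-64.4937
(2,2): Delta=1.0000 Bond=-64.4937
(3,0): Delta=1.0000 Bond=-65.1386
(3,1): Delta=1.0000 Bond=-65.1386
(3,2): Delta=1.0000 Bond=-65.1386
(3,3): Delta=1.0000 Bond=-65.1386
V0=63.7771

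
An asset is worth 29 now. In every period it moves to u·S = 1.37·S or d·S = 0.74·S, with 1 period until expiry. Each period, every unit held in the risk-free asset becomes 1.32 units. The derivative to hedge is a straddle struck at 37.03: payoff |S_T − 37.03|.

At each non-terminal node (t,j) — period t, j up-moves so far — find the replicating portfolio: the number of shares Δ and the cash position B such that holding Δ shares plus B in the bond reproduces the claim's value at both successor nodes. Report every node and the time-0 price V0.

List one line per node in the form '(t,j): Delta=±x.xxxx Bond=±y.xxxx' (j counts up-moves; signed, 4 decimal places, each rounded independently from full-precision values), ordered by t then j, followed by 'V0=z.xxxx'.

(0,0): Delta=-0.7044 Bond=23.2478
V0=2.8193

No-arbitrage ⇒ martingale measure with p* = (R−d)/(u−d) = 0.9206.
Payoff layer (t=1): V(1,0)=15.5700, V(1,1)=2.7000
Node (0,0) S=29.0000: V=(p*·2.7000+(1−p*)·15.5700)/1.32=2.8193; Δ=(2.7000−15.5700)/(39.7300−21.4600)=-0.7044; B=V−Δ·S=23.2478
Root portfolio cost Δ·29+B reproduces V0=2.8193.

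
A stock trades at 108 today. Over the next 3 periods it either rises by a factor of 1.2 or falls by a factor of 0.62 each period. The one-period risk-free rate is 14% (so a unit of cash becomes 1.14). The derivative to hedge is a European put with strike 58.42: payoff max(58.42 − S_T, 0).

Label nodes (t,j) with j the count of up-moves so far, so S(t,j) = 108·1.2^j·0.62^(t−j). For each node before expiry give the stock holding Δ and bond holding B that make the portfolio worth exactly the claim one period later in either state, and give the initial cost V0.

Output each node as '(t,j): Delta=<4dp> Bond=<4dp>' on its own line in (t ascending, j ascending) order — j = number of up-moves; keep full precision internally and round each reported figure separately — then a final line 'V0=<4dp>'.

Risk-neutral probability p* = (R−d)/(u−d) = (1.14−0.62)/(1.2−0.62) = 0.8966.
Payoff layer (t=3): V(3,0)=32.6806, V(3,1)=8.6018, V(3,2)=0.0000, V(3,3)=0.0000
(2,0): S=41.5152. Δ = (V_up−V_dn)/(S_up−S_dn) = (8.6018−32.6806)/(49.8182−25.7394) = -1.0000. V = [p*·8.6018 + (1−p*)·32.6806]/1.14 = 9.7304. B = V − Δ·S = 51.2456.
(2,1): S=80.3520. Δ = (V_up−V_dn)/(S_up−S_dn) = (0.0000−8.6018)/(96.4224−49.8182) = -0.1846. V = [p*·0.0000 + (1−p*)·8.6018]/1.14 = 0.7806. B = V − Δ·S = 15.6112.
(2,2): S=155.5200. Δ = (V_up−V_dn)/(S_up−S_dn) = (0.0000−0.0000)/(186.6240−96.4224) = 0.0000. V = [p*·0.0000 + (1−p*)·0.0000]/1.14 = 0.0000. B = V − Δ·S = 0.0000.
(1,0): S=66.9600. Δ = (V_up−V_dn)/(S_up−S_dn) = (0.7806−9.7304)/(80.3520−41.5152) = -0.2304. V = [p*·0.7806 + (1−p*)·9.7304]/1.14 = 1.4968. B = V − Δ·S = 16.9276.
(1,1): S=129.6000. Δ = (V_up−V_dn)/(S_up−S_dn) = (0.0000−0.7806)/(155.5200−80.3520) = -0.0104. V = [p*·0.0000 + (1−p*)·0.7806]/1.14 = 0.0708. B = V − Δ·S = 1.4166.
(0,0): S=108.0000. Δ = (V_up−V_dn)/(S_up−S_dn) = (0.0708−1.4968)/(129.6000−66.9600) = -0.0228. V = [p*·0.0708 + (1−p*)·1.4968]/1.14 = 0.1915. B = V − Δ·S = 2.6502.
Each (Δ,B) replicates both successor values, so the strategy is self-financing and V0 is arbitrage-free.

(0,0): Delta=-0.0228 Bond=2.6502
(1,0): Delta=-0.2304 Bond=16.9276
(1,1): Delta=-0.0104 Bond=1.4166
(2,0): Delta=-1.0000 Bond=51.2456
(2,1): Delta=-0.1846 Bond=15.6112
(2,2): Delta=0.0000 Bond=0.0000
V0=0.1915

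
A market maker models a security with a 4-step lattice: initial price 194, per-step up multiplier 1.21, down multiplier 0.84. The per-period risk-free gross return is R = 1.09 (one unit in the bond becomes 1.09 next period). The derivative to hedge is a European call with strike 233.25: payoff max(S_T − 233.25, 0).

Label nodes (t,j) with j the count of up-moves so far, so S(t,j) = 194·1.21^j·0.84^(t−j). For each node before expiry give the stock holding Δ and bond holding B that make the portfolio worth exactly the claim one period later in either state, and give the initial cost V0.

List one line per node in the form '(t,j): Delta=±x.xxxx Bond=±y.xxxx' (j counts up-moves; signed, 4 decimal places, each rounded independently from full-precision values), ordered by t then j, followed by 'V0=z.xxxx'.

(0,0): Delta=0.6869 Bond=-90.5814
(1,0): Delta=0.3533 Bond=-44.3737
(1,1): Delta=0.7981 Bond=-124.8266
(2,0): Delta=0.0000 Bond=0.0000
(2,1): Delta=0.4711 Bond=-71.5837
(2,2): Delta=0.9070 Bond=-167.0101
(3,0): Delta=0.0000 Bond=0.0000
(3,1): Delta=0.0000 Bond=0.0000
(3,2): Delta=0.6281 Bond=-115.4788
(3,3): Delta=1.0000 Bond=-213.9908
V0=42.6807

The replicating-portfolio and risk-neutral prices coincide; use p* = (1.09−0.84)/(1.21−0.84) = 0.6757 for the latter.
Terminal payoffs: V(4,0)=0.0000, V(4,1)=0.0000, V(4,2)=0.0000, V(4,3)=55.4436, V(4,4)=182.6062
  t=3,j=0: stock 114.9846 → up 139.1313 (V=0.0000), down 96.5870 (V=0.0000). Price 0.0000; hedge Δ=0.0000, bond B=0.0000.
  t=3,j=1: stock 165.6325 → up 200.4154 (V=0.0000), down 139.1313 (V=0.0000). Price 0.0000; hedge Δ=0.0000, bond B=0.0000.
  t=3,j=2: stock 238.5897 → up 288.6936 (V=55.4436), down 200.4154 (V=0.0000). Price 34.3687; hedge Δ=0.6281, bond B=-115.4788.
  t=3,j=3: stock 343.6828 → up 415.8562 (V=182.6062), down 288.6936 (V=55.4436). Price 129.6920; hedge Δ=1.0000, bond B=-213.9908.
  t=2,j=0: stock 136.8864 → up 165.6325 (V=0.0000), down 114.9846 (V=0.0000). Price 0.0000; hedge Δ=0.0000, bond B=0.0000.
  t=2,j=1: stock 197.1816 → up 238.5897 (V=34.3687), down 165.6325 (V=0.0000). Price 21.3047; hedge Δ=0.4711, bond B=-71.5837.
  t=2,j=2: stock 284.0354 → up 343.6828 (V=129.6920), down 238.5897 (V=34.3687). Price 90.6205; hedge Δ=0.9070, bond B=-167.0101.
  t=1,j=0: stock 162.9600 → up 197.1816 (V=21.3047), down 136.8864 (V=0.0000). Price 13.2065; hedge Δ=0.3533, bond B=-44.3737.
  t=1,j=1: stock 234.7400 → up 284.0354 (V=90.6205), down 197.1816 (V=21.3047). Price 62.5135; hedge Δ=0.7981, bond B=-124.8266.
  t=0,j=0: stock 194.0000 → up 234.7400 (V=62.5135), down 162.9600 (V=13.2065). Price 42.6807; hedge Δ=0.6869, bond B=-90.5814.
Check: Δ(0,0)·S0 + B(0,0) = 42.6807 = V0.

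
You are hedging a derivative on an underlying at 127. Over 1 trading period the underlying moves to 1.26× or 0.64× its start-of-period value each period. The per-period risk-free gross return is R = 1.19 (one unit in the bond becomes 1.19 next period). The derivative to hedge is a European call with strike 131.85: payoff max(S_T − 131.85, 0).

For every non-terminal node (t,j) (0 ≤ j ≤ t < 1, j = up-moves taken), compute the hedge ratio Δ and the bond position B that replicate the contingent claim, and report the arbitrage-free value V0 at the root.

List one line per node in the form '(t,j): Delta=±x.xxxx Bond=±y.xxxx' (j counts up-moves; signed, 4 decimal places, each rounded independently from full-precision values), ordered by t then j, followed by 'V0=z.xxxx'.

(0,0): Delta=0.3578 Bond=-24.4359
V0=20.9996

Since d<R<u, set p* = (R−d)/(u−d) = 0.8871; price each node as the discounted p*-expectation of its children.
Terminal values V(1,·): V(1,0)=0.0000, V(1,1)=28.1700
(0,0): S=127.0000. Δ = (V_up−V_dn)/(S_up−S_dn) = (28.1700−0.0000)/(160.0200−81.2800) = 0.3578. V = [p*·28.1700 + (1−p*)·0.0000]/1.19 = 20.9996. B = V − Δ·S = -24.4359.
Self-financing check: at every node Δ·S+B equals the discounted successor values.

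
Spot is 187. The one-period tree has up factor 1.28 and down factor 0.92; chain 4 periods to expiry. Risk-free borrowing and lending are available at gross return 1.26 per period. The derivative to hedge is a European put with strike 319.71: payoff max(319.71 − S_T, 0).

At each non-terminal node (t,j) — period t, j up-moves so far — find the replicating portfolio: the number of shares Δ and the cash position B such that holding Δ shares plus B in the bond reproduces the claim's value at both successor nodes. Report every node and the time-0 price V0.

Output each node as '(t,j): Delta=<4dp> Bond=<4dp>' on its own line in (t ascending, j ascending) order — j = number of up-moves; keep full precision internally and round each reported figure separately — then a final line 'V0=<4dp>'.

Risk-neutral probability p* = (R−d)/(u−d) = (1.26−0.92)/(1.28−0.92) = 0.9444.
Payoff layer (t=4): V(4,0)=185.7445, V(4,1)=133.3232, V(4,2)=60.3893, V(4,3)=0.0000, V(4,4)=0.0000
(3,0): S=145.6147. Δ = (V_up−V_dn)/(S_up−S_dn) = (133.3232−185.7445)/(186.3868−133.9655) = -1.0000. V = [p*·133.3232 + (1−p*)·185.7445]/1.26 = 108.1234. B = V − Δ·S = 253.7381.
(3,1): S=202.5943. Δ = (V_up−V_dn)/(S_up−S_dn) = (60.3893−133.3232)/(259.3207−186.3868) = -1.0000. V = [p*·60.3893 + (1−p*)·133.3232]/1.26 = 51.1438. B = V − Δ·S = 253.7381.
(3,2): S=281.8703. Δ = (V_up−V_dn)/(S_up−S_dn) = (0.0000−60.3893)/(360.7940−259.3207) = -0.5951. V = [p*·0.0000 + (1−p*)·60.3893]/1.26 = 2.6627. B = V − Δ·S = 170.4107.
(3,3): S=392.1674. Δ = (V_up−V_dn)/(S_up−S_dn) = (0.0000−0.0000)/(501.9743−360.7940) = 0.0000. V = [p*·0.0000 + (1−p*)·0.0000]/1.26 = 0.0000. B = V − Δ·S = 0.0000.
(2,0): S=158.2768. Δ = (V_up−V_dn)/(S_up−S_dn) = (51.1438−108.1234)/(202.5943−145.6147) = -1.0000. V = [p*·51.1438 + (1−p*)·108.1234]/1.26 = 43.1026. B = V − Δ·S = 201.3794.
(2,1): S=220.2112. Δ = (V_up−V_dn)/(S_up−S_dn) = (2.6627−51.1438)/(281.8703−202.5943) = -0.6115. V = [p*·2.6627 + (1−p*)·51.1438]/1.26 = 4.2508. B = V − Δ·S = 138.9206.
(2,2): S=306.3808. Δ = (V_up−V_dn)/(S_up−S_dn) = (0.0000−2.6627)/(392.1674−281.8703) = -0.0241. V = [p*·0.0000 + (1−p*)·2.6627]/1.26 = 0.1174. B = V − Δ·S = 7.5137.
(1,0): S=172.0400. Δ = (V_up−V_dn)/(S_up−S_dn) = (4.2508−43.1026)/(220.2112−158.2768) = -0.6273. V = [p*·4.2508 + (1−p*)·43.1026]/1.26 = 5.0867. B = V − Δ·S = 113.0084.
(1,1): S=239.3600. Δ = (V_up−V_dn)/(S_up−S_dn) = (0.1174−4.2508)/(306.3808−220.2112) = -0.0480. V = [p*·0.1174 + (1−p*)·4.2508]/1.26 = 0.2754. B = V − Δ·S = 11.7572.
(0,0): S=187.0000. Δ = (V_up−V_dn)/(S_up−S_dn) = (0.2754−5.0867)/(239.3600−172.0400) = -0.0715. V = [p*·0.2754 + (1−p*)·5.0867]/1.26 = 0.4307. B = V − Δ·S = 13.7955.
Check: Δ(0,0)·S0 + B(0,0) = 0.4307 = V0.

(0,0): Delta=-0.0715 Bond=13.7955
(1,0): Delta=-0.6273 Bond=113.0084
(1,1): Delta=-0.0480 Bond=11.7572
(2,0): Delta=-1.0000 Bond=201.3794
(2,1): Delta=-0.6115 Bond=138.9206
(2,2): Delta=-0.0241 Bond=7.5137
(3,0): Delta=-1.0000 Bond=253.7381
(3,1): Delta=-1.0000 Bond=253.7381
(3,2): Delta=-0.5951 Bond=170.4107
(3,3): Delta=0.0000 Bond=0.0000
V0=0.4307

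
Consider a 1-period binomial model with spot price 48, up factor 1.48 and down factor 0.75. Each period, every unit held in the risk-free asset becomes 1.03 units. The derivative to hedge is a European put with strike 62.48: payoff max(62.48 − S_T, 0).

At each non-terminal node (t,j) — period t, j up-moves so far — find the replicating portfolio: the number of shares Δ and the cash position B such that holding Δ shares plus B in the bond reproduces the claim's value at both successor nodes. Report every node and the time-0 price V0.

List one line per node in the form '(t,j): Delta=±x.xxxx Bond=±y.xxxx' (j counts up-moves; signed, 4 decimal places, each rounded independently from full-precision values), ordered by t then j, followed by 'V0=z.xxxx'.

Risk-neutral probability p* = (R−d)/(u−d) = (1.03−0.75)/(1.48−0.75) = 0.3836.
Terminal payoffs: V(1,0)=26.4800, V(1,1)=0.0000
  t=0,j=0: stock 48.0000 → up 71.0400 (V=0.0000), down 36.0000 (V=26.4800). Price 15.8479; hedge Δ=-0.7557, bond B=52.1218.
The time-0 hedge costs 15.8479, which is the no-arbitrage price.

(0,0): Delta=-0.7557 Bond=52.1218
V0=15.8479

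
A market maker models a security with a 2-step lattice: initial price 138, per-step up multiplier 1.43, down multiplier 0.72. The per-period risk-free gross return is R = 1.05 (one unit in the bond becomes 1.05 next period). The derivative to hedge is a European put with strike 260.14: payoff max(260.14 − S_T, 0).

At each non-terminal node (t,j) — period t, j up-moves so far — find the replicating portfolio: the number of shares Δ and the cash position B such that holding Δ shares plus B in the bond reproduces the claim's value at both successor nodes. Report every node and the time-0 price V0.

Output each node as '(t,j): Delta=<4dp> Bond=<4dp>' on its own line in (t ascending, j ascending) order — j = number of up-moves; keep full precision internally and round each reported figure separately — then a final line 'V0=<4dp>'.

No-arbitrage ⇒ martingale measure with p* = (R−d)/(u−d) = 0.4648.
Payoff layer (t=2): V(2,0)=188.6008, V(2,1)=118.0552, V(2,2)=0.0000
Node (1,0) S=99.3600: V=(p*·118.0552+(1−p*)·188.6008)/1.05=148.3924; Δ=(118.0552−188.6008)/(142.0848−71.5392)=-1.0000; B=V−Δ·S=247.7524
Node (1,1) S=197.3400: V=(p*·0.0000+(1−p*)·118.0552)/1.05=60.1757; Δ=(0.0000−118.0552)/(282.1962−142.0848)=-0.8426; B=V−Δ·S=226.4506
Node (0,0) S=138.0000: V=(p*·60.1757+(1−p*)·148.3924)/1.05=102.2764; Δ=(60.1757−148.3924)/(197.3400−99.3600)=-0.9004; B=V−Δ·S=226.5253
The time-0 hedge costs 102.2764, which is the no-arbitrage price.

(0,0): Delta=-0.9004 Bond=226.5253
(1,0): Delta=-1.0000 Bond=247.7524
(1,1): Delta=-0.8426 Bond=226.4506
V0=102.2764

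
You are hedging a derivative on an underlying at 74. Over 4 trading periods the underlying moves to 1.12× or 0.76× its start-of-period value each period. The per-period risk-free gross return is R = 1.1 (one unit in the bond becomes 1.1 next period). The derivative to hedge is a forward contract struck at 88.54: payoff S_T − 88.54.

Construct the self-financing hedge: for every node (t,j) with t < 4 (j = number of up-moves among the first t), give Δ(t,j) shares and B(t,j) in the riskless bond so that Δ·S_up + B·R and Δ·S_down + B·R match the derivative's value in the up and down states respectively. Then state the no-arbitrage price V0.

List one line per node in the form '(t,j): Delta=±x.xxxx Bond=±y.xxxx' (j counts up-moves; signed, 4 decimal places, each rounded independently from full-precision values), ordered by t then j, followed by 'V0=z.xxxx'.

Under the risk-neutral measure, an up-move has probability p* = (R−d)/(u−d) = 0.9444 and values discount at R = 1.1.
Terminal values V(4,·): V(4,0)=-63.8520, V(4,1)=-52.1577, V(4,2)=-34.9239, V(4,3)=-9.5268, V(4,4)=27.9004
Node (3,0) S=32.4842: V=(p*·-52.1577+(1−p*)·-63.8520)/1.1=-48.0067; Δ=(-52.1577−-63.8520)/(36.3823−24.6880)=1.0000; B=V−Δ·S=-80.4909
Node (3,1) S=47.8715: V=(p*·-34.9239+(1−p*)·-52.1577)/1.1=-32.6194; Δ=(-34.9239−-52.1577)/(53.6161−36.3823)=1.0000; B=V−Δ·S=-80.4909
Node (3,2) S=70.5475: V=(p*·-9.5268+(1−p*)·-34.9239)/1.1=-9.9435; Δ=(-9.5268−-34.9239)/(79.0132−53.6161)=1.0000; B=V−Δ·S=-80.4909
Node (3,3) S=103.9647: V=(p*·27.9004+(1−p*)·-9.5268)/1.1=23.4738; Δ=(27.9004−-9.5268)/(116.4404−79.0132)=1.0000; B=V−Δ·S=-80.4909
Node (2,0) S=42.7424: V=(p*·-32.6194+(1−p*)·-48.0067)/1.1=-30.4312; Δ=(-32.6194−-48.0067)/(47.8715−32.4842)=1.0000; B=V−Δ·S=-73.1736
Node (2,1) S=62.9888: V=(p*·-9.9435+(1−p*)·-32.6194)/1.1=-10.1848; Δ=(-9.9435−-32.6194)/(70.5475−47.8715)=1.0000; B=V−Δ·S=-73.1736
Node (2,2) S=92.8256: V=(p*·23.4738+(1−p*)·-9.9435)/1.1=19.6520; Δ=(23.4738−-9.9435)/(103.9647−70.5475)=1.0000; B=V−Δ·S=-73.1736
Node (1,0) S=56.2400: V=(p*·-10.1848+(1−p*)·-30.4312)/1.1=-10.2814; Δ=(-10.1848−-30.4312)/(62.9888−42.7424)=1.0000; B=V−Δ·S=-66.5214
Node (1,1) S=82.8800: V=(p*·19.6520+(1−p*)·-10.1848)/1.1=16.3586; Δ=(19.6520−-10.1848)/(92.8256−62.9888)=1.0000; B=V−Δ·S=-66.5214
Node (0,0) S=74.0000: V=(p*·16.3586+(1−p*)·-10.2814)/1.1=13.5260; Δ=(16.3586−-10.2814)/(82.8800−56.2400)=1.0000; B=V−Δ·S=-60.4740
Root portfolio cost Δ·74+B reproduces V0=13.5260.

(0,0): Delta=1.0000 Bond=-60.4740
(1,0): Delta=1.0000 Bond=-66.5214
(1,1): Delta=1.0000 Bond=-66.5214
(2,0): Delta=1.0000 Bond=-73.1736
(2,1): Delta=1.0000 Bond=-73.1736
(2,2): Delta=1.0000 Bond=-73.1736
(3,0): Delta=1.0000 Bond=-80.4909
(3,1): Delta=1.0000 Bond=-80.4909
(3,2): Delta=1.0000 Bond=-80.4909
(3,3): Delta=1.0000 Bond=-80.4909
V0=13.5260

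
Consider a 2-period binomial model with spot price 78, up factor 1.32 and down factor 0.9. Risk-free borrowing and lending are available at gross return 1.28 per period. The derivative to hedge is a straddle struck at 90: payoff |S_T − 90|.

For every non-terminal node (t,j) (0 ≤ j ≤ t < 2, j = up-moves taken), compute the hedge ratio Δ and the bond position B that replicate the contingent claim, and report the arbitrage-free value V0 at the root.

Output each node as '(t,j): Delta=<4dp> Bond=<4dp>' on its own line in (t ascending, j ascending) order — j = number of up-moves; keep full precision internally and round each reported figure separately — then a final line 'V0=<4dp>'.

The replicating-portfolio and risk-neutral prices coincide; use p* = (1.28−0.9)/(1.32−0.9) = 0.9048 for the latter.
At expiry t=2: V(2,0)=26.8200, V(2,1)=2.6640, V(2,2)=45.9072
Node (1,0) S=70.2000: V=(p*·2.6640+(1−p*)·26.8200)/1.28=3.8786; Δ=(2.6640−26.8200)/(92.6640−63.1800)=-0.8193; B=V−Δ·S=61.3929
Node (1,1) S=102.9600: V=(p*·45.9072+(1−p*)·2.6640)/1.28=32.6475; Δ=(45.9072−2.6640)/(135.9072−92.6640)=1.0000; B=V−Δ·S=-70.3125
Node (0,0) S=78.0000: V=(p*·32.6475+(1−p*)·3.8786)/1.28=23.3653; Δ=(32.6475−3.8786)/(102.9600−70.2000)=0.8782; B=V−Δ·S=-45.1321
Self-financing check: at every node Δ·S+B equals the discounted successor values.

(0,0): Delta=0.8782 Bond=-45.1321
(1,0): Delta=-0.8193 Bond=61.3929
(1,1): Delta=1.0000 Bond=-70.3125
V0=23.3653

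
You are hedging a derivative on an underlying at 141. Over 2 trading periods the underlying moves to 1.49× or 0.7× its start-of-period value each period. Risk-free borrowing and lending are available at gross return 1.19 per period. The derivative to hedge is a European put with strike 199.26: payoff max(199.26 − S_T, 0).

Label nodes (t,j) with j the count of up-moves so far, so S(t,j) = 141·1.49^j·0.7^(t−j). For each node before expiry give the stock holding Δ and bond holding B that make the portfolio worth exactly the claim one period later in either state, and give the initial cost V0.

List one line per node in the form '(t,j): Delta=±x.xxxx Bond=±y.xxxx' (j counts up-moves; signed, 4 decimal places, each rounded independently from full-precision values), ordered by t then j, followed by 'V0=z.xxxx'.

Since d<R<u, set p* = (R−d)/(u−d) = 0.6203; price each node as the discounted p*-expectation of its children.
Payoff layer (t=2): V(2,0)=130.1700, V(2,1)=52.1970, V(2,2)=0.0000
Node (1,0) S=98.7000: V=(p*·52.1970+(1−p*)·130.1700)/1.19=68.7454; Δ=(52.1970−130.1700)/(147.0630−69.0900)=-1.0000; B=V−Δ·S=167.4454
Node (1,1) S=210.0900: V=(p*·0.0000+(1−p*)·52.1970)/1.19=16.6568; Δ=(0.0000−52.1970)/(313.0341−147.0630)=-0.3145; B=V−Δ·S=82.7290
Node (0,0) S=141.0000: V=(p*·16.6568+(1−p*)·68.7454)/1.19=30.6196; Δ=(16.6568−68.7454)/(210.0900−98.7000)=-0.4676; B=V−Δ·S=96.5544
Check: Δ(0,0)·S0 + B(0,0) = 30.6196 = V0.

(0,0): Delta=-0.4676 Bond=96.5544
(1,0): Delta=-1.0000 Bond=167.4454
(1,1): Delta=-0.3145 Bond=82.7290
V0=30.6196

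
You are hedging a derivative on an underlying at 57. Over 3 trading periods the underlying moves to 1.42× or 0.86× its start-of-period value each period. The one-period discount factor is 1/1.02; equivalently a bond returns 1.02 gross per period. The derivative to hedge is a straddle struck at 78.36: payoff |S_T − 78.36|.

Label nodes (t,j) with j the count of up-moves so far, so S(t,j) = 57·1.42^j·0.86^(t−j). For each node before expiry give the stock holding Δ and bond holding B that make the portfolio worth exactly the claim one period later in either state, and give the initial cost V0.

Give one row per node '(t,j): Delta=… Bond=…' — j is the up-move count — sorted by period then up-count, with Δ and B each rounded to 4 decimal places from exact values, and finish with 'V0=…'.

The replicating-portfolio and risk-neutral prices coincide; use p* = (1.02−0.86)/(1.42−0.86) = 0.2857 for the latter.
Terminal values V(3,·): V(3,0)=42.1048, V(3,1)=18.4968, V(3,2)=20.4839, V(3,3)=84.8474
Node (2,0) S=42.1572: V=(p*·18.4968+(1−p*)·42.1048)/1.02=34.6663; Δ=(18.4968−42.1048)/(59.8632−36.2552)=-1.0000; B=V−Δ·S=76.8235
Node (2,1) S=69.6084: V=(p*·20.4839+(1−p*)·18.4968)/1.02=18.6907; Δ=(20.4839−18.4968)/(98.8439−59.8632)=0.0510; B=V−Δ·S=15.1422
Node (2,2) S=114.9348: V=(p*·84.8474+(1−p*)·20.4839)/1.02=38.1113; Δ=(84.8474−20.4839)/(163.2074−98.8439)=1.0000; B=V−Δ·S=-76.8235
Node (1,0) S=49.0200: V=(p*·18.6907+(1−p*)·34.6663)/1.02=29.5116; Δ=(18.6907−34.6663)/(69.6084−42.1572)=-0.5820; B=V−Δ·S=58.0395
Node (1,1) S=80.9400: V=(p*·38.1113+(1−p*)·18.6907)/1.02=23.7642; Δ=(38.1113−18.6907)/(114.9348−69.6084)=0.4285; B=V−Δ·S=-10.9154
Node (0,0) S=57.0000: V=(p*·23.7642+(1−p*)·29.5116)/1.02=27.3230; Δ=(23.7642−29.5116)/(80.9400−49.0200)=-0.1801; B=V−Δ·S=37.5864
Check: Δ(0,0)·S0 + B(0,0) = 27.3230 = V0.

(0,0): Delta=-0.1801 Bond=37.5864
(1,0): Delta=-0.5820 Bond=58.0395
(1,1): Delta=0.4285 Bond=-10.9154
(2,0): Delta=-1.0000 Bond=76.8235
(2,1): Delta=0.0510 Bond=15.1422
(2,2): Delta=1.0000 Bond=-76.8235
V0=27.3230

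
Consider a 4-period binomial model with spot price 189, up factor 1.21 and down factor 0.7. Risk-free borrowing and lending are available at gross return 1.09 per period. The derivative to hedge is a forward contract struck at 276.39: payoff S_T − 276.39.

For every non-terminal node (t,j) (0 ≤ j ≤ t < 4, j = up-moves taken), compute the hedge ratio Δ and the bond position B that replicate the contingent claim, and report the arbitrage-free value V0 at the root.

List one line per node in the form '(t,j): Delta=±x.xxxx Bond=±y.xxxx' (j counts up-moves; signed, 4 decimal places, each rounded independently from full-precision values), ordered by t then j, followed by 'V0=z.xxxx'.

No-arbitrage ⇒ martingale measure with p* = (R−d)/(u−d) = 0.7647.
Payoff layer (t=4): V(4,0)=-231.0111, V(4,1)=-197.9493, V(4,2)=-140.7997, V(4,3)=-42.0125, V(4,4)=128.7483
Node (3,0) S=64.8270: V=(p*·-197.9493+(1−p*)·-231.0111)/1.09=-188.7418; Δ=(-197.9493−-231.0111)/(78.4407−45.3789)=1.0000; B=V−Δ·S=-253.5688
Node (3,1) S=112.0581: V=(p*·-140.7997+(1−p*)·-197.9493)/1.09=-141.5107; Δ=(-140.7997−-197.9493)/(135.5903−78.4407)=1.0000; B=V−Δ·S=-253.5688
Node (3,2) S=193.7004: V=(p*·-42.0125+(1−p*)·-140.7997)/1.09=-59.8684; Δ=(-42.0125−-140.7997)/(234.3775−135.5903)=1.0000; B=V−Δ·S=-253.5688
Node (3,3) S=334.8250: V=(p*·128.7483+(1−p*)·-42.0125)/1.09=81.2562; Δ=(128.7483−-42.0125)/(405.1383−234.3775)=1.0000; B=V−Δ·S=-253.5688
Node (2,0) S=92.6100: V=(p*·-141.5107+(1−p*)·-188.7418)/1.09=-140.0219; Δ=(-141.5107−-188.7418)/(112.0581−64.8270)=1.0000; B=V−Δ·S=-232.6319
Node (2,1) S=160.0830: V=(p*·-59.8684+(1−p*)·-141.5107)/1.09=-72.5489; Δ=(-59.8684−-141.5107)/(193.7004−112.0581)=1.0000; B=V−Δ·S=-232.6319
Node (2,2) S=276.7149: V=(p*·81.2562+(1−p*)·-59.8684)/1.09=44.0830; Δ=(81.2562−-59.8684)/(334.8250−193.7004)=1.0000; B=V−Δ·S=-232.6319
Node (1,0) S=132.3000: V=(p*·-72.5489+(1−p*)·-140.0219)/1.09=-81.1238; Δ=(-72.5489−-140.0219)/(160.0830−92.6100)=1.0000; B=V−Δ·S=-213.4238
Node (1,1) S=228.6900: V=(p*·44.0830+(1−p*)·-72.5489)/1.09=15.2662; Δ=(44.0830−-72.5489)/(276.7149−160.0830)=1.0000; B=V−Δ·S=-213.4238
Node (0,0) S=189.0000: V=(p*·15.2662+(1−p*)·-81.1238)/1.09=-6.8016; Δ=(15.2662−-81.1238)/(228.6900−132.3000)=1.0000; B=V−Δ·S=-195.8016
Check: Δ(0,0)·S0 + B(0,0) = -6.8016 = V0.

(0,0): Delta=1.0000 Bond=-195.8016
(1,0): Delta=1.0000 Bond=-213.4238
(1,1): Delta=1.0000 Bond=-213.4238
(2,0): Delta=1.0000 Bond=-232.6319
(2,1): Delta=1.0000 Bond=-232.6319
(2,2): Delta=1.0000 Bond=-232.6319
(3,0): Delta=1.0000 Bond=-253.5688
(3,1): Delta=1.0000 Bond=-253.5688
(3,2): Delta=1.0000 Bond=-253.5688
(3,3): Delta=1.0000 Bond=-253.5688
V0=-6.8016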